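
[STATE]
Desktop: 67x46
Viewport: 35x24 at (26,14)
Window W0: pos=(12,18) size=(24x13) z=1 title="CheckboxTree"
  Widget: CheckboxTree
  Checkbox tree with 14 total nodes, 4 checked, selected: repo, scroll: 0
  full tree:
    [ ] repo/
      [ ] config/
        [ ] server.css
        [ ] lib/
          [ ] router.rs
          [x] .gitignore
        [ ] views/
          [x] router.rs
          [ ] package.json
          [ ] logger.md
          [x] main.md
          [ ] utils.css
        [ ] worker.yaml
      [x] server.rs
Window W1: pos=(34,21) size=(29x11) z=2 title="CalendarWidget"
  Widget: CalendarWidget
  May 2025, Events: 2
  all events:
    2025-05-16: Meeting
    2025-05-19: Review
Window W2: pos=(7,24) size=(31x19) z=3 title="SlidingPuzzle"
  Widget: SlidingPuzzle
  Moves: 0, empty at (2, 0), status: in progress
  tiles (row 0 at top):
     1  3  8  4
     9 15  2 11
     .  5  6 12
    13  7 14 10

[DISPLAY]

                                   
                                   
                                   
                                   
━━━━━━━━━┓                         
         ┃                         
─────────┨                         
        ┏━━━━━━━━━━━━━━━━━━━━━━━━━━
/       ┃ CalendarWidget           
er.css  ┠──────────────────────────
━━━━━━━━━━━┓       May 2025        
           ┃Tu We Th Fr Sa Su      
───────────┨       1  2  3  4      
──┐        ┃ 6  7  8  9 10 11      
4 │        ┃13 14 15 16* 17 18     
──┤        ┃ 20 21 22 23 24 25     
1 │        ┃27 28 29 30 31         
──┤        ┃━━━━━━━━━━━━━━━━━━━━━━━
2 │        ┃                       
──┤        ┃                       
0 │        ┃                       
──┘        ┃                       
           ┃                       
           ┃                       


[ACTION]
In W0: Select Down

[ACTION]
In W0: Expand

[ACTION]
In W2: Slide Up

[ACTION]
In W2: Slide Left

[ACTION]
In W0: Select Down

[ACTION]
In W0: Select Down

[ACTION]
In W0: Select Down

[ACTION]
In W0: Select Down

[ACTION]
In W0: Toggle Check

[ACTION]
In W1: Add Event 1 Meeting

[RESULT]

                                   
                                   
                                   
                                   
━━━━━━━━━┓                         
         ┃                         
─────────┨                         
        ┏━━━━━━━━━━━━━━━━━━━━━━━━━━
/       ┃ CalendarWidget           
er.css  ┠──────────────────────────
━━━━━━━━━━━┓       May 2025        
           ┃Tu We Th Fr Sa Su      
───────────┨       1*  2  3  4     
──┐        ┃ 6  7  8  9 10 11      
4 │        ┃13 14 15 16* 17 18     
──┤        ┃ 20 21 22 23 24 25     
1 │        ┃27 28 29 30 31         
──┤        ┃━━━━━━━━━━━━━━━━━━━━━━━
2 │        ┃                       
──┤        ┃                       
0 │        ┃                       
──┘        ┃                       
           ┃                       
           ┃                       


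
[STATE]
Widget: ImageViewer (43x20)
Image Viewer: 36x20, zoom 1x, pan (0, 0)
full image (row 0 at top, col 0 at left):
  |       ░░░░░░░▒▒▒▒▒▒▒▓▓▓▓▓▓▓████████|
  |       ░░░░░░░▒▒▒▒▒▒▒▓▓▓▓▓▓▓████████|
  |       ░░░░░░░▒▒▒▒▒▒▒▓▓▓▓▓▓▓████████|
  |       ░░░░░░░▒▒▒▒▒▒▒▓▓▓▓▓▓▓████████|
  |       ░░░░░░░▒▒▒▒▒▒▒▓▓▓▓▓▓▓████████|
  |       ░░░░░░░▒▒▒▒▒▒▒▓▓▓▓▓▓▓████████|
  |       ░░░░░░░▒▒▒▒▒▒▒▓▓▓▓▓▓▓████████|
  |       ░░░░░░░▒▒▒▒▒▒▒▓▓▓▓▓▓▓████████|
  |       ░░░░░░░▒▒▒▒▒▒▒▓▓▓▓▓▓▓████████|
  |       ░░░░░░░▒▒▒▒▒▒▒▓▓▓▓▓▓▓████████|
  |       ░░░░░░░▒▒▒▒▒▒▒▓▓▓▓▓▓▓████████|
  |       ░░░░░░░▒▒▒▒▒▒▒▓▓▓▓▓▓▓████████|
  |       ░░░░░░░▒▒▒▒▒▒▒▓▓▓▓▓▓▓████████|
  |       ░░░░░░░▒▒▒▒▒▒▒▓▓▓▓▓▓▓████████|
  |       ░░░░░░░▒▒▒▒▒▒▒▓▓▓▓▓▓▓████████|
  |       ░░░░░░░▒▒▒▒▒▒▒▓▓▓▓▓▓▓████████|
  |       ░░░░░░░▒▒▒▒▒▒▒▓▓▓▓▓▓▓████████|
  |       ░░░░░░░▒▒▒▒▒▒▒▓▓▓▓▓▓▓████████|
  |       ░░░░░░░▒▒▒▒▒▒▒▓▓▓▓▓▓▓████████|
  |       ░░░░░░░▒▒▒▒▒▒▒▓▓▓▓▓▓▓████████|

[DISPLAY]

       ░░░░░░░▒▒▒▒▒▒▒▓▓▓▓▓▓▓████████       
       ░░░░░░░▒▒▒▒▒▒▒▓▓▓▓▓▓▓████████       
       ░░░░░░░▒▒▒▒▒▒▒▓▓▓▓▓▓▓████████       
       ░░░░░░░▒▒▒▒▒▒▒▓▓▓▓▓▓▓████████       
       ░░░░░░░▒▒▒▒▒▒▒▓▓▓▓▓▓▓████████       
       ░░░░░░░▒▒▒▒▒▒▒▓▓▓▓▓▓▓████████       
       ░░░░░░░▒▒▒▒▒▒▒▓▓▓▓▓▓▓████████       
       ░░░░░░░▒▒▒▒▒▒▒▓▓▓▓▓▓▓████████       
       ░░░░░░░▒▒▒▒▒▒▒▓▓▓▓▓▓▓████████       
       ░░░░░░░▒▒▒▒▒▒▒▓▓▓▓▓▓▓████████       
       ░░░░░░░▒▒▒▒▒▒▒▓▓▓▓▓▓▓████████       
       ░░░░░░░▒▒▒▒▒▒▒▓▓▓▓▓▓▓████████       
       ░░░░░░░▒▒▒▒▒▒▒▓▓▓▓▓▓▓████████       
       ░░░░░░░▒▒▒▒▒▒▒▓▓▓▓▓▓▓████████       
       ░░░░░░░▒▒▒▒▒▒▒▓▓▓▓▓▓▓████████       
       ░░░░░░░▒▒▒▒▒▒▒▓▓▓▓▓▓▓████████       
       ░░░░░░░▒▒▒▒▒▒▒▓▓▓▓▓▓▓████████       
       ░░░░░░░▒▒▒▒▒▒▒▓▓▓▓▓▓▓████████       
       ░░░░░░░▒▒▒▒▒▒▒▓▓▓▓▓▓▓████████       
       ░░░░░░░▒▒▒▒▒▒▒▓▓▓▓▓▓▓████████       


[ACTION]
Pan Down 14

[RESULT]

       ░░░░░░░▒▒▒▒▒▒▒▓▓▓▓▓▓▓████████       
       ░░░░░░░▒▒▒▒▒▒▒▓▓▓▓▓▓▓████████       
       ░░░░░░░▒▒▒▒▒▒▒▓▓▓▓▓▓▓████████       
       ░░░░░░░▒▒▒▒▒▒▒▓▓▓▓▓▓▓████████       
       ░░░░░░░▒▒▒▒▒▒▒▓▓▓▓▓▓▓████████       
       ░░░░░░░▒▒▒▒▒▒▒▓▓▓▓▓▓▓████████       
                                           
                                           
                                           
                                           
                                           
                                           
                                           
                                           
                                           
                                           
                                           
                                           
                                           
                                           


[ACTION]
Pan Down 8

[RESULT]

                                           
                                           
                                           
                                           
                                           
                                           
                                           
                                           
                                           
                                           
                                           
                                           
                                           
                                           
                                           
                                           
                                           
                                           
                                           
                                           


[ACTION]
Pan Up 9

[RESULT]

       ░░░░░░░▒▒▒▒▒▒▒▓▓▓▓▓▓▓████████       
       ░░░░░░░▒▒▒▒▒▒▒▓▓▓▓▓▓▓████████       
       ░░░░░░░▒▒▒▒▒▒▒▓▓▓▓▓▓▓████████       
       ░░░░░░░▒▒▒▒▒▒▒▓▓▓▓▓▓▓████████       
       ░░░░░░░▒▒▒▒▒▒▒▓▓▓▓▓▓▓████████       
       ░░░░░░░▒▒▒▒▒▒▒▓▓▓▓▓▓▓████████       
       ░░░░░░░▒▒▒▒▒▒▒▓▓▓▓▓▓▓████████       
                                           
                                           
                                           
                                           
                                           
                                           
                                           
                                           
                                           
                                           
                                           
                                           
                                           


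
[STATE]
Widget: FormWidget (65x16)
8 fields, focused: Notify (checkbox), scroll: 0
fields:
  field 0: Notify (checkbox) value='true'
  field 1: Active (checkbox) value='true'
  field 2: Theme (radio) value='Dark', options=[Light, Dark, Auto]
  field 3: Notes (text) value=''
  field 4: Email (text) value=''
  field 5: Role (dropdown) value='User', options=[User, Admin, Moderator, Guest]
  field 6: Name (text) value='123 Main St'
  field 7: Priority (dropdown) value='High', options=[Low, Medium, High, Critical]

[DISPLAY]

> Notify:     [x]                                                
  Active:     [x]                                                
  Theme:      ( ) Light  (●) Dark  ( ) Auto                      
  Notes:      [                                                 ]
  Email:      [                                                 ]
  Role:       [User                                            ▼]
  Name:       [123 Main St                                      ]
  Priority:   [High                                            ▼]
                                                                 
                                                                 
                                                                 
                                                                 
                                                                 
                                                                 
                                                                 
                                                                 


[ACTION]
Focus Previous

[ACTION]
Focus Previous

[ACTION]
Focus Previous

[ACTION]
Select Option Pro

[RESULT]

  Notify:     [x]                                                
  Active:     [x]                                                
  Theme:      ( ) Light  (●) Dark  ( ) Auto                      
  Notes:      [                                                 ]
  Email:      [                                                 ]
> Role:       [User                                            ▼]
  Name:       [123 Main St                                      ]
  Priority:   [High                                            ▼]
                                                                 
                                                                 
                                                                 
                                                                 
                                                                 
                                                                 
                                                                 
                                                                 


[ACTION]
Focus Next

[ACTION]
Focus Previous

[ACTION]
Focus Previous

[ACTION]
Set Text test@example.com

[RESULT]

  Notify:     [x]                                                
  Active:     [x]                                                
  Theme:      ( ) Light  (●) Dark  ( ) Auto                      
  Notes:      [                                                 ]
> Email:      [test@example.com                                 ]
  Role:       [User                                            ▼]
  Name:       [123 Main St                                      ]
  Priority:   [High                                            ▼]
                                                                 
                                                                 
                                                                 
                                                                 
                                                                 
                                                                 
                                                                 
                                                                 


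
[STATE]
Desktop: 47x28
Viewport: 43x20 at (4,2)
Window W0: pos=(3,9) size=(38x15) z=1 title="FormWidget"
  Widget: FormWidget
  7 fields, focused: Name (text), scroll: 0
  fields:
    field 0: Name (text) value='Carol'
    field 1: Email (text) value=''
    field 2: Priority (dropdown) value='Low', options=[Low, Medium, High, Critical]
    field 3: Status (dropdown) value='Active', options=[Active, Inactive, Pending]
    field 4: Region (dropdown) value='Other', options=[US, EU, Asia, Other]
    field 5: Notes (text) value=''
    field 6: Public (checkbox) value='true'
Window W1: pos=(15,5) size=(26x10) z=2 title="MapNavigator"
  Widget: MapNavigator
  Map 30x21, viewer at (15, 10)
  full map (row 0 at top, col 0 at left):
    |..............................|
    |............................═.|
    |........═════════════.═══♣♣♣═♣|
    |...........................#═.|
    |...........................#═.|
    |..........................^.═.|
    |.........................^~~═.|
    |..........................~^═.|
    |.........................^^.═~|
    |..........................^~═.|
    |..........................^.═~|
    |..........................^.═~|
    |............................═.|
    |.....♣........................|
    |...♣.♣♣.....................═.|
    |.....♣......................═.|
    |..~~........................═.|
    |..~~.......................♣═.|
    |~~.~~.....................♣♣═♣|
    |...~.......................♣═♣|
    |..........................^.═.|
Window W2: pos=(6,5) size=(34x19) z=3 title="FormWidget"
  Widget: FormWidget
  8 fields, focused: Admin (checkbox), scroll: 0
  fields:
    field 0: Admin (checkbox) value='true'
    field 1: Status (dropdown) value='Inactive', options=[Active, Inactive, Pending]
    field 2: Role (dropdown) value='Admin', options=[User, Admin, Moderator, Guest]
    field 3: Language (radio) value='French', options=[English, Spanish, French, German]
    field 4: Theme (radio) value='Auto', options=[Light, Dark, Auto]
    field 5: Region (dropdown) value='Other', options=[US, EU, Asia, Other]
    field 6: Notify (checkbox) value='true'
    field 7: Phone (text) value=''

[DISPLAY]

                                           
                                           
                                           
  ┏━━━━━━━━━━━━━━━━━━━━━━━━━━━━━━━━┓┓      
  ┃ FormWidget                     ┃┃      
  ┠────────────────────────────────┨┨      
  ┃> Admin:      [x]               ┃┃      
━━┃  Status:     [Inactive       ▼]┃┃      
 F┃  Role:       [Admin          ▼]┃┃      
──┃  Language:   ( ) English  ( ) S┃┃      
> ┃  Theme:      ( ) Light  ( ) Dar┃┃      
  ┃  Region:     [Other          ▼]┃┃      
  ┃  Notify:     [x]               ┃┛      
  ┃  Phone:      [                ]┃┃      
  ┃                                ┃┃      
  ┃                                ┃┃      
  ┃                                ┃┃      
  ┃                                ┃┃      
  ┃                                ┃┃      
  ┃                                ┃┃      


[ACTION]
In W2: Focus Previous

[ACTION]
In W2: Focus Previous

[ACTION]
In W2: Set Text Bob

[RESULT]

                                           
                                           
                                           
  ┏━━━━━━━━━━━━━━━━━━━━━━━━━━━━━━━━┓┓      
  ┃ FormWidget                     ┃┃      
  ┠────────────────────────────────┨┨      
  ┃  Admin:      [x]               ┃┃      
━━┃  Status:     [Inactive       ▼]┃┃      
 F┃  Role:       [Admin          ▼]┃┃      
──┃  Language:   ( ) English  ( ) S┃┃      
> ┃  Theme:      ( ) Light  ( ) Dar┃┃      
  ┃  Region:     [Other          ▼]┃┃      
  ┃> Notify:     [x]               ┃┛      
  ┃  Phone:      [                ]┃┃      
  ┃                                ┃┃      
  ┃                                ┃┃      
  ┃                                ┃┃      
  ┃                                ┃┃      
  ┃                                ┃┃      
  ┃                                ┃┃      


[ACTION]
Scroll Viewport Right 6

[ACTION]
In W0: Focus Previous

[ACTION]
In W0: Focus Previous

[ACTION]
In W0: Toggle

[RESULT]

                                           
                                           
                                           
  ┏━━━━━━━━━━━━━━━━━━━━━━━━━━━━━━━━┓┓      
  ┃ FormWidget                     ┃┃      
  ┠────────────────────────────────┨┨      
  ┃  Admin:      [x]               ┃┃      
━━┃  Status:     [Inactive       ▼]┃┃      
 F┃  Role:       [Admin          ▼]┃┃      
──┃  Language:   ( ) English  ( ) S┃┃      
  ┃  Theme:      ( ) Light  ( ) Dar┃┃      
  ┃  Region:     [Other          ▼]┃┃      
  ┃> Notify:     [x]               ┃┛      
  ┃  Phone:      [                ]┃┃      
  ┃                                ┃┃      
> ┃                                ┃┃      
  ┃                                ┃┃      
  ┃                                ┃┃      
  ┃                                ┃┃      
  ┃                                ┃┃      


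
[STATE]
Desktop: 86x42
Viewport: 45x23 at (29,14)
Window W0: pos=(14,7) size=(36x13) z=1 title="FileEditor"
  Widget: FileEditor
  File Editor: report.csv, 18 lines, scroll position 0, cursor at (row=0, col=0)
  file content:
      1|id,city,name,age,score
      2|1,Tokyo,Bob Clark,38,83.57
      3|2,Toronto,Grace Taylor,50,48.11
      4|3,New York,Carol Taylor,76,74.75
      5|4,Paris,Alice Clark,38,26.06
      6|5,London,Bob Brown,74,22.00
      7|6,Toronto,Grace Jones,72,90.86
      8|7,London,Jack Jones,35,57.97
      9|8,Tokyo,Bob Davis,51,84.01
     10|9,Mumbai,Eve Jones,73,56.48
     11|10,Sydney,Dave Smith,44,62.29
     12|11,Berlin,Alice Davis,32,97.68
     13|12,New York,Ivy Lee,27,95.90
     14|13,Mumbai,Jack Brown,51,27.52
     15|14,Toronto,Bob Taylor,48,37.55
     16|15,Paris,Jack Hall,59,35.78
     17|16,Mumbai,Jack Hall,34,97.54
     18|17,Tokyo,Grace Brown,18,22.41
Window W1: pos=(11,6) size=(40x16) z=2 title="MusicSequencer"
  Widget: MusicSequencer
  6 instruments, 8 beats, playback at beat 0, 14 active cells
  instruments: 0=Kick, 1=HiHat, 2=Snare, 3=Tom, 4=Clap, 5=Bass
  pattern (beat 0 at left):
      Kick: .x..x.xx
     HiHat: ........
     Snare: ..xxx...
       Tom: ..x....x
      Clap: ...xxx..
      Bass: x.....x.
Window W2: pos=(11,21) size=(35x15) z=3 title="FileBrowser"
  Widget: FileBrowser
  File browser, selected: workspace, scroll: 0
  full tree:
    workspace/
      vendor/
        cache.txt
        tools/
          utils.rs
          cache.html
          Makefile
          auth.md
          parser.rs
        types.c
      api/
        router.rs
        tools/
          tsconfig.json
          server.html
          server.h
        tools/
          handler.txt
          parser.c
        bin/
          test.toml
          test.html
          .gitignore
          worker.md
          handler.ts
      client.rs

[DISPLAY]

                     ┃                       
                     ┃                       
                     ┃                       
                     ┃                       
                     ┃                       
                     ┃                       
                     ┃                       
━━━━━━━━━━━━━━━━┓━━━━┛                       
                ┃                            
────────────────┨                            
                ┃                            
                ┃                            
                ┃                            
                ┃                            
                ┃                            
                ┃                            
                ┃                            
                ┃                            
                ┃                            
                ┃                            
                ┃                            
━━━━━━━━━━━━━━━━┛                            
                                             


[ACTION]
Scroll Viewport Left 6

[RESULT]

█··                        ┃                 
·█·                        ┃                 
                           ┃                 
                           ┃                 
                           ┃                 
                           ┃                 
                           ┃                 
━━━━━━━━━━━━━━━━━━━━━━┓━━━━┛                 
r                     ┃                      
──────────────────────┨                      
pace/                 ┃                      
dor/                  ┃                      
/                     ┃                      
rs                    ┃                      
                      ┃                      
                      ┃                      
                      ┃                      
                      ┃                      
                      ┃                      
                      ┃                      
                      ┃                      
━━━━━━━━━━━━━━━━━━━━━━┛                      
                                             


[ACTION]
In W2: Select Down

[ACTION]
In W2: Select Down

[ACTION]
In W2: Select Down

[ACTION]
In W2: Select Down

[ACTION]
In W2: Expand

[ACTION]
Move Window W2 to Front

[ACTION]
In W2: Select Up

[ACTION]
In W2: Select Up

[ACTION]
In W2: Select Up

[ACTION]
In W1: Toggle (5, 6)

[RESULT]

█··                        ┃                 
···                        ┃                 
                           ┃                 
                           ┃                 
                           ┃                 
                           ┃                 
                           ┃                 
━━━━━━━━━━━━━━━━━━━━━━┓━━━━┛                 
r                     ┃                      
──────────────────────┨                      
pace/                 ┃                      
dor/                  ┃                      
/                     ┃                      
rs                    ┃                      
                      ┃                      
                      ┃                      
                      ┃                      
                      ┃                      
                      ┃                      
                      ┃                      
                      ┃                      
━━━━━━━━━━━━━━━━━━━━━━┛                      
                                             


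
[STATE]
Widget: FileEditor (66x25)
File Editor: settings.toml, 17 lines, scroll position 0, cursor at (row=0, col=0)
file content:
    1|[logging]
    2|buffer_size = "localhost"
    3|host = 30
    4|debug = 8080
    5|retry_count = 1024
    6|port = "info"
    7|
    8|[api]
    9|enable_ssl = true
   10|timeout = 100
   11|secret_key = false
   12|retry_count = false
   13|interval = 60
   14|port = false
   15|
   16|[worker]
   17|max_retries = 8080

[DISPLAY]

█logging]                                                        ▲
buffer_size = "localhost"                                        █
host = 30                                                        ░
debug = 8080                                                     ░
retry_count = 1024                                               ░
port = "info"                                                    ░
                                                                 ░
[api]                                                            ░
enable_ssl = true                                                ░
timeout = 100                                                    ░
secret_key = false                                               ░
retry_count = false                                              ░
interval = 60                                                    ░
port = false                                                     ░
                                                                 ░
[worker]                                                         ░
max_retries = 8080                                               ░
                                                                 ░
                                                                 ░
                                                                 ░
                                                                 ░
                                                                 ░
                                                                 ░
                                                                 ░
                                                                 ▼


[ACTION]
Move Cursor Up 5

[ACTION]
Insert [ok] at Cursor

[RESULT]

ok█logging]                                                      ▲
buffer_size = "localhost"                                        █
host = 30                                                        ░
debug = 8080                                                     ░
retry_count = 1024                                               ░
port = "info"                                                    ░
                                                                 ░
[api]                                                            ░
enable_ssl = true                                                ░
timeout = 100                                                    ░
secret_key = false                                               ░
retry_count = false                                              ░
interval = 60                                                    ░
port = false                                                     ░
                                                                 ░
[worker]                                                         ░
max_retries = 8080                                               ░
                                                                 ░
                                                                 ░
                                                                 ░
                                                                 ░
                                                                 ░
                                                                 ░
                                                                 ░
                                                                 ▼


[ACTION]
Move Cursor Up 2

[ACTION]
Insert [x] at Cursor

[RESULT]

okx█logging]                                                     ▲
buffer_size = "localhost"                                        █
host = 30                                                        ░
debug = 8080                                                     ░
retry_count = 1024                                               ░
port = "info"                                                    ░
                                                                 ░
[api]                                                            ░
enable_ssl = true                                                ░
timeout = 100                                                    ░
secret_key = false                                               ░
retry_count = false                                              ░
interval = 60                                                    ░
port = false                                                     ░
                                                                 ░
[worker]                                                         ░
max_retries = 8080                                               ░
                                                                 ░
                                                                 ░
                                                                 ░
                                                                 ░
                                                                 ░
                                                                 ░
                                                                 ░
                                                                 ▼


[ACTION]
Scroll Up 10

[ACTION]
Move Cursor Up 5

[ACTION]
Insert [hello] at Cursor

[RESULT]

okxhello█logging]                                                ▲
buffer_size = "localhost"                                        █
host = 30                                                        ░
debug = 8080                                                     ░
retry_count = 1024                                               ░
port = "info"                                                    ░
                                                                 ░
[api]                                                            ░
enable_ssl = true                                                ░
timeout = 100                                                    ░
secret_key = false                                               ░
retry_count = false                                              ░
interval = 60                                                    ░
port = false                                                     ░
                                                                 ░
[worker]                                                         ░
max_retries = 8080                                               ░
                                                                 ░
                                                                 ░
                                                                 ░
                                                                 ░
                                                                 ░
                                                                 ░
                                                                 ░
                                                                 ▼


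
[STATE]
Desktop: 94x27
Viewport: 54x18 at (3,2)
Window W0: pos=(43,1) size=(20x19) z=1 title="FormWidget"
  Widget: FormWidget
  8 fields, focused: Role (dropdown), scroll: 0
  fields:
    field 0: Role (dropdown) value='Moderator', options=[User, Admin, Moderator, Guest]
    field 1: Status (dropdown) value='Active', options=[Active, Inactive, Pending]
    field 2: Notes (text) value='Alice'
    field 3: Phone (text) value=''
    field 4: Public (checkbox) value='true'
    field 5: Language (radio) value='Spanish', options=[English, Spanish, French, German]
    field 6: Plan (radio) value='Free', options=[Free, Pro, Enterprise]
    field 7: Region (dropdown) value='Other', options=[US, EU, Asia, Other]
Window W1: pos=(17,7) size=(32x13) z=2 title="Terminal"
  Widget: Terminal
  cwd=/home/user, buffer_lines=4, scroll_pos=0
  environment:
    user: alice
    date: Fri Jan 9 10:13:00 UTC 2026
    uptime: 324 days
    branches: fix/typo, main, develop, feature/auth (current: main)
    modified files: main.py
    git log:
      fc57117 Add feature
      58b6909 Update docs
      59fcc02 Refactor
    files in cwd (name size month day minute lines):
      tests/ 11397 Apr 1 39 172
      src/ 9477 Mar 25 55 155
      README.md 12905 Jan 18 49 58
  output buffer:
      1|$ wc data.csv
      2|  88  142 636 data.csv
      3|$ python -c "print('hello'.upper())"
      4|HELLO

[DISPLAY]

                                        ┃ FormWidget  
                                        ┠─────────────
                                        ┃> Role:      
                                        ┃  Status:    
                                        ┃  Notes:     
              ┏━━━━━━━━━━━━━━━━━━━━━━━━━━━━━━┓ne:     
              ┃ Terminal                     ┃lic:    
              ┠──────────────────────────────┨guage:  
              ┃$ wc data.csv                 ┃n:      
              ┃  88  142 636 data.csv        ┃ion:    
              ┃$ python -c "print('hello'.upp┃        
              ┃HELLO                         ┃        
              ┃$ █                           ┃        
              ┃                              ┃        
              ┃                              ┃        
              ┃                              ┃        
              ┃                              ┃        
              ┗━━━━━━━━━━━━━━━━━━━━━━━━━━━━━━┛━━━━━━━━


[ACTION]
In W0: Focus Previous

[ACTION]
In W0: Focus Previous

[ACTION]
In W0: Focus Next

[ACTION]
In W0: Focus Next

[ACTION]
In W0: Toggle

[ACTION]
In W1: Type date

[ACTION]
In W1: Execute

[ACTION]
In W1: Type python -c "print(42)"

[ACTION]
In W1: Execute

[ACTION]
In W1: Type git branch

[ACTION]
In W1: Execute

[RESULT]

                                        ┃ FormWidget  
                                        ┠─────────────
                                        ┃> Role:      
                                        ┃  Status:    
                                        ┃  Notes:     
              ┏━━━━━━━━━━━━━━━━━━━━━━━━━━━━━━┓ne:     
              ┃ Terminal                     ┃lic:    
              ┠──────────────────────────────┨guage:  
              ┃Fri Jan 9 10:13:00 UTC 2026   ┃n:      
              ┃$ python -c "print(42)"       ┃ion:    
              ┃42                            ┃        
              ┃$ git branch                  ┃        
              ┃  fix/typo                    ┃        
              ┃* main                        ┃        
              ┃  develop                     ┃        
              ┃  feature/auth                ┃        
              ┃$ █                           ┃        
              ┗━━━━━━━━━━━━━━━━━━━━━━━━━━━━━━┛━━━━━━━━


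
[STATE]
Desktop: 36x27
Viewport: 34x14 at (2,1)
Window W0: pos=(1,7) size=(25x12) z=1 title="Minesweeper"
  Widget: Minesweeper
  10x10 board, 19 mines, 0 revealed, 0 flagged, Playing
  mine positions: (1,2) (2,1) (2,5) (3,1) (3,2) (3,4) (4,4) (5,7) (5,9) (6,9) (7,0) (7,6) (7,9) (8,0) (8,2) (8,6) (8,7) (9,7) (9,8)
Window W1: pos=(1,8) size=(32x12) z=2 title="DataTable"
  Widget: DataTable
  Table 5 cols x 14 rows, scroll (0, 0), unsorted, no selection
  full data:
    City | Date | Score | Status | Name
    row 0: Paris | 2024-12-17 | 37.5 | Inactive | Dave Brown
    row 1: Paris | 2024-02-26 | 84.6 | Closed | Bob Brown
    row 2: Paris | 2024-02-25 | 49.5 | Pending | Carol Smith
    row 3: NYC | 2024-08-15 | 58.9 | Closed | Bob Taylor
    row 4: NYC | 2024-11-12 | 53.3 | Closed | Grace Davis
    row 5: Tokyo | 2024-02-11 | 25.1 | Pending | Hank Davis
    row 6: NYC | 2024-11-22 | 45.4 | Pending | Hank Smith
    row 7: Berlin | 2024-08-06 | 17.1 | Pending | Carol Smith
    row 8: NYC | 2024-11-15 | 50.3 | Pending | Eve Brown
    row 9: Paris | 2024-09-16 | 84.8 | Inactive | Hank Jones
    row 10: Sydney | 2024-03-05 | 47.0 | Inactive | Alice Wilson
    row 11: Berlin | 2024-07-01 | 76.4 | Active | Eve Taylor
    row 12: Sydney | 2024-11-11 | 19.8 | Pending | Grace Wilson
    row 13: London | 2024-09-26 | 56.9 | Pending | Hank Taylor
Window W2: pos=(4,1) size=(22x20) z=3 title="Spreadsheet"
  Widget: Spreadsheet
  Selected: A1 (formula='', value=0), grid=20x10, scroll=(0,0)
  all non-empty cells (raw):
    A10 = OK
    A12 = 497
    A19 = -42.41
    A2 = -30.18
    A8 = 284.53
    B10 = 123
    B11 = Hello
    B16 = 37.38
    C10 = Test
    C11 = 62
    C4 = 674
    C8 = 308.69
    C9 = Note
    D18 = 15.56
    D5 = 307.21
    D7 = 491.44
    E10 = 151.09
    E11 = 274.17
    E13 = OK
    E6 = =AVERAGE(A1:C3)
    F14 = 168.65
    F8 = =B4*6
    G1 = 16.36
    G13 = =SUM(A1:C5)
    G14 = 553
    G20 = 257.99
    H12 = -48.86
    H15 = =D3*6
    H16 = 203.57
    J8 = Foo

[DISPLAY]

  ┏━━━━━━━━━━━━━━━━━━━━┓          
  ┃ Spreadsheet        ┃          
  ┠────────────────────┨          
  ┃A1:                 ┃          
  ┃       A       B    ┃          
  ┃--------------------┃          
━━┃  1      [0]       0┃          
━━┃  2   -30.18       0┃━━━━━━┓   
 D┃  3        0       0┃      ┃   
──┃  4        0       0┃──────┨   
Ci┃  5        0       0┃Status┃   
──┃  6        0       0┃──────┃   
Pa┃  7        0       0┃Inacti┃   
Pa┃  8   284.53       0┃Closed┃   


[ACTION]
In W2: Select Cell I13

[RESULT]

  ┏━━━━━━━━━━━━━━━━━━━━┓          
  ┃ Spreadsheet        ┃          
  ┠────────────────────┨          
  ┃I13:                ┃          
  ┃       A       B    ┃          
  ┃--------------------┃          
━━┃  1        0       0┃          
━━┃  2   -30.18       0┃━━━━━━┓   
 D┃  3        0       0┃      ┃   
──┃  4        0       0┃──────┨   
Ci┃  5        0       0┃Status┃   
──┃  6        0       0┃──────┃   
Pa┃  7        0       0┃Inacti┃   
Pa┃  8   284.53       0┃Closed┃   


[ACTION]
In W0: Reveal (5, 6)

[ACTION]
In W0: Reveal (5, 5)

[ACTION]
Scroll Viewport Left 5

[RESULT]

    ┏━━━━━━━━━━━━━━━━━━━━┓        
    ┃ Spreadsheet        ┃        
    ┠────────────────────┨        
    ┃I13:                ┃        
    ┃       A       B    ┃        
    ┃--------------------┃        
 ┏━━┃  1        0       0┃        
 ┏━━┃  2   -30.18       0┃━━━━━━┓ 
 ┃ D┃  3        0       0┃      ┃ 
 ┠──┃  4        0       0┃──────┨ 
 ┃Ci┃  5        0       0┃Status┃ 
 ┃──┃  6        0       0┃──────┃ 
 ┃Pa┃  7        0       0┃Inacti┃ 
 ┃Pa┃  8   284.53       0┃Closed┃ 


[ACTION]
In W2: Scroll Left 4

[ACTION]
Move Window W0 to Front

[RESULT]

    ┏━━━━━━━━━━━━━━━━━━━━┓        
    ┃ Spreadsheet        ┃        
    ┠────────────────────┨        
    ┃I13:                ┃        
    ┃       A       B    ┃        
    ┃--------------------┃        
 ┏━━━━━━━━━━━━━━━━━━━━━━━┓        
 ┃ Minesweeper           ┃━━━━━━┓ 
 ┠───────────────────────┨      ┃ 
 ┃■■■■■■■■■■             ┃──────┨ 
 ┃■■■■■■■■■■             ┃Status┃ 
 ┃■■■■■■■■■■             ┃──────┃ 
 ┃■■■■■■■■■■             ┃Inacti┃ 
 ┃■■■■■■■■■■             ┃Closed┃ 
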